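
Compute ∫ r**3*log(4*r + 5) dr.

r**4*log(4*r + 5)/4 - r**4/16 + 5*r**3/48 - 25*r**2/128 + 125*r/256 - 625*log(4*r + 5)/1024 + C

Use integration by parts with u = log(4*r + 5), dv = r**3 dr.
Then du = 4/(4*r + 5) dr and v = r**4/4.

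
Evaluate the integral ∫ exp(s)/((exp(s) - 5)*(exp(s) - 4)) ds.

log(exp(s) - 5) - log(exp(s) - 4) + C

Let u = e^s, du = e^s ds.
The integral becomes ∫ du/((u-5)(u-4)); decompose into partial fractions.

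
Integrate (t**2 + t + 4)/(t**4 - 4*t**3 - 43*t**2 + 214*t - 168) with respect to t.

Factor the denominator: (t - 6)*(t - 4)*(t - 1)*(t + 7).
Partial-fraction decomposition: -23/(572*(t + 7)) + 1/(20*(t - 1)) - 4/(11*(t - 4)) + 23/(65*(t - 6)).
Integrate each term: A/(t−a) contributes A·log|t−a|.

23*log(t - 6)/65 - 4*log(t - 4)/11 + log(t - 1)/20 - 23*log(t + 7)/572 + C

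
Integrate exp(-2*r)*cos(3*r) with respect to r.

Let I denote the integral. Integrate by parts with u = cos(3*r), dv = exp(-2*r) dr, so v = -exp(-2*r)/2: I = -exp(-2*r)*cos(3*r)/2 − (3/2)·∫ exp(-2*r)*sin(3*r) dr.
Apply parts again with u = sin(3*r), dv = exp(-2*r) dr: ∫ exp(-2*r)*sin(3*r) dr = -exp(-2*r)*sin(3*r)/2 + (3/2)·I. Substituting back brings back I: I = 3*exp(-2*r)*sin(3*r)/4 - exp(-2*r)*cos(3*r)/2 − (9/4)·I.
Solving for I: (1 + 9/4)·I equals the remaining terms, so I = (4/13)·(3*exp(-2*r)*sin(3*r)/4 - exp(-2*r)*cos(3*r)/2).

3*exp(-2*r)*sin(3*r)/13 - 2*exp(-2*r)*cos(3*r)/13 + C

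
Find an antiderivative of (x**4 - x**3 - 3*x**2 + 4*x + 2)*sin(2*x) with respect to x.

-x**4*cos(2*x)/2 + x**3*sin(2*x) + x**3*cos(2*x)/2 - 3*x**2*sin(2*x)/4 + 3*x**2*cos(2*x) - 3*x*sin(2*x) - 11*x*cos(2*x)/4 + 11*sin(2*x)/8 - 5*cos(2*x)/2 + C

Use integration by parts with u = x**4 - x**3 - 3*x**2 + 4*x + 2, dv = sin(2*x) dx, so v = -cos(2*x)/2.
Apply parts 4 times (tabular method): alternate signs, differentiate u down to 0, integrate dv up.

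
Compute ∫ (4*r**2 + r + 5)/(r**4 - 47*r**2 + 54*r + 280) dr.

55*log(r - 5)/42 - 73*log(r - 4)/66 + 19*log(r + 2)/210 - 97*log(r + 7)/330 + C

Factor the denominator: (r - 5)*(r - 4)*(r + 2)*(r + 7).
Partial-fraction decomposition: -97/(330*(r + 7)) + 19/(210*(r + 2)) - 73/(66*(r - 4)) + 55/(42*(r - 5)).
Integrate each term: A/(r−a) contributes A·log|r−a|.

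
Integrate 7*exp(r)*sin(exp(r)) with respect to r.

Let u = exp(r), so du = (exp(r)) dr.
Rewriting, the integral becomes 7·∫ sin(u) du = 7·-cos(u).
Substituting back, u = exp(r).

-7*cos(exp(r)) + C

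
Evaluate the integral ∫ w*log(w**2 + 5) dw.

w**2*log(w**2 + 5)/2 - w**2/2 + 5*log(w**2 + 5)/2 + C

Let u = w**2 + 5, so du = (2*w) dw.
The integral becomes (1/2)·∫ log(u) du; integrate by parts with u′=log(u), dv′=du.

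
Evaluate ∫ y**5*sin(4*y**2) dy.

-y**4*cos(4*y**2)/8 + y**2*sin(4*y**2)/16 + cos(4*y**2)/64 + C

Let u = y², du = 2y dy; rewrite as (1/2)∫ u^2·sin(4u) du.
Now integrate by parts 2 times.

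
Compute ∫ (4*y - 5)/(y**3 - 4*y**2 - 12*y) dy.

Factor the denominator: y*(y - 6)*(y + 2).
Partial-fraction decomposition: -13/(16*(y + 2)) + 19/(48*(y - 6)) + 5/(12*y).
Integrate each term: A/(y−a) contributes A·log|y−a|.

5*log(y)/12 + 19*log(y - 6)/48 - 13*log(y + 2)/16 + C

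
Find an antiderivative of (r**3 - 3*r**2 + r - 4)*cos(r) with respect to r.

r**3*sin(r) - 3*r**2*sin(r) + 3*r**2*cos(r) - 5*r*sin(r) - 6*r*cos(r) + 2*sin(r) - 5*cos(r) + C

Use integration by parts with u = r**3 - 3*r**2 + r - 4, dv = cos(r) dr, so v = sin(r).
Apply parts 3 times (tabular method): alternate signs, differentiate u down to 0, integrate dv up.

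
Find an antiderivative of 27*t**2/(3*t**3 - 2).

Let u = 3*t**3 - 2, so du = (9*t**2) dt.
Rewriting, the integral becomes 3·∫ 1/u du = 3·log(u).
Substituting back, u = 3*t**3 - 2.

3*log(3*t**3 - 2) + C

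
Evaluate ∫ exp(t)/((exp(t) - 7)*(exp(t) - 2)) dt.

Let u = e^t, du = e^t dt.
The integral becomes ∫ du/((u-7)(u-2)); decompose into partial fractions.

log(exp(t) - 7)/5 - log(exp(t) - 2)/5 + C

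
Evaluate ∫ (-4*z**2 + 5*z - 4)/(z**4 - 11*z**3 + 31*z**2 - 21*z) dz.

Factor the denominator: z*(z - 7)*(z - 3)*(z - 1).
Partial-fraction decomposition: -1/(4*(z - 1)) + 25/(24*(z - 3)) - 55/(56*(z - 7)) + 4/(21*z).
Integrate each term: A/(z−a) contributes A·log|z−a|.

4*log(z)/21 - 55*log(z - 7)/56 + 25*log(z - 3)/24 - log(z - 1)/4 + C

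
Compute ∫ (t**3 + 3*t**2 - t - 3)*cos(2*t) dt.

t**3*sin(2*t)/2 + 3*t**2*sin(2*t)/2 + 3*t**2*cos(2*t)/4 - 5*t*sin(2*t)/4 + 3*t*cos(2*t)/2 - 9*sin(2*t)/4 - 5*cos(2*t)/8 + C

Use integration by parts with u = t**3 + 3*t**2 - t - 3, dv = cos(2*t) dt, so v = sin(2*t)/2.
Apply parts 3 times (tabular method): alternate signs, differentiate u down to 0, integrate dv up.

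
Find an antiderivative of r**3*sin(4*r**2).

-r**2*cos(4*r**2)/8 + sin(4*r**2)/32 + C

Let u = r², du = 2r dr; rewrite as (1/2)∫ u^1·sin(4u) du.
Now integrate by parts 1 time.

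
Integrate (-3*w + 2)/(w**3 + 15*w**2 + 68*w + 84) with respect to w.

2*log(w + 2)/5 - 5*log(w + 6) + 23*log(w + 7)/5 + C

Factor the denominator: (w + 2)*(w + 6)*(w + 7).
Partial-fraction decomposition: 23/(5*(w + 7)) - 5/(w + 6) + 2/(5*(w + 2)).
Integrate each term: A/(w−a) contributes A·log|w−a|.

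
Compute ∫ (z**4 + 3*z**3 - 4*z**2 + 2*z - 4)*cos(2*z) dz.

Use integration by parts with u = z**4 + 3*z**3 - 4*z**2 + 2*z - 4, dv = cos(2*z) dz, so v = sin(2*z)/2.
Apply parts 4 times (tabular method): alternate signs, differentiate u down to 0, integrate dv up.

z**4*sin(2*z)/2 + 3*z**3*sin(2*z)/2 + z**3*cos(2*z) - 7*z**2*sin(2*z)/2 + 9*z**2*cos(2*z)/4 - 5*z*sin(2*z)/4 - 7*z*cos(2*z)/2 - sin(2*z)/4 - 5*cos(2*z)/8 + C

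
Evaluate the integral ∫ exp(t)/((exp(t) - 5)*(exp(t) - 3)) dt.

Let u = e^t, du = e^t dt.
The integral becomes ∫ du/((u-3)(u-5)); decompose into partial fractions.

log(exp(t) - 5)/2 - log(exp(t) - 3)/2 + C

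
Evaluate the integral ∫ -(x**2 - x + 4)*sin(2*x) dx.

x**2*cos(2*x)/2 - x*sin(2*x)/2 - x*cos(2*x)/2 + sin(2*x)/4 + 7*cos(2*x)/4 + C

Use integration by parts with u = x**2 - x + 4, dv = -sin(2*x) dx, so v = cos(2*x)/2.
Apply parts 2 times (tabular method): alternate signs, differentiate u down to 0, integrate dv up.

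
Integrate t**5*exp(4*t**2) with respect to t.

(8*t**4 - 4*t**2 + 1)*exp(4*t**2)/64 + C

Let u = t², du = 2t dt; rewrite as (1/2)∫ u^2·exp(4u) du.
Now integrate by parts 2 times.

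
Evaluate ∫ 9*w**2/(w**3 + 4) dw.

Let u = w**3 + 4, so du = (3*w**2) dw.
Rewriting, the integral becomes 3·∫ 1/u du = 3·log(u).
Substituting back, u = w**3 + 4.

3*log(w**3 + 4) + C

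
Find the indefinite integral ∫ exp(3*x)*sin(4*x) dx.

3*exp(3*x)*sin(4*x)/25 - 4*exp(3*x)*cos(4*x)/25 + C

Let I denote the integral. Integrate by parts with u = sin(4*x), dv = exp(3*x) dx, so v = exp(3*x)/3: I = exp(3*x)*sin(4*x)/3 − (4/3)·∫ exp(3*x)*cos(4*x) dx.
Apply parts again with u = cos(4*x), dv = exp(3*x) dx: ∫ exp(3*x)*cos(4*x) dx = exp(3*x)*cos(4*x)/3 + (4/3)·I. Substituting back brings back I: I = exp(3*x)*sin(4*x)/3 - 4*exp(3*x)*cos(4*x)/9 − (16/9)·I.
Solving for I: (1 + 16/9)·I equals the remaining terms, so I = (9/25)·(exp(3*x)*sin(4*x)/3 - 4*exp(3*x)*cos(4*x)/9).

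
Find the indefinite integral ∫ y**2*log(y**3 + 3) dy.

y**3*log(y**3 + 3)/3 - y**3/3 + log(y**3 + 3) + C

Let u = y**3 + 3, so du = (3*y**2) dy.
The integral becomes (1/3)·∫ log(u) du; integrate by parts with u′=log(u), dv′=du.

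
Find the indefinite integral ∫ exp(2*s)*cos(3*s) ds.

Let I denote the integral. Integrate by parts with u = cos(3*s), dv = exp(2*s) ds, so v = exp(2*s)/2: I = exp(2*s)*cos(3*s)/2 + (3/2)·∫ exp(2*s)*sin(3*s) ds.
Apply parts again with u = sin(3*s), dv = exp(2*s) ds: ∫ exp(2*s)*sin(3*s) ds = exp(2*s)*sin(3*s)/2 − (3/2)·I. Substituting back brings back I: I = 3*exp(2*s)*sin(3*s)/4 + exp(2*s)*cos(3*s)/2 − (9/4)·I.
Solving for I: (1 + 9/4)·I equals the remaining terms, so I = (4/13)·(3*exp(2*s)*sin(3*s)/4 + exp(2*s)*cos(3*s)/2).

3*exp(2*s)*sin(3*s)/13 + 2*exp(2*s)*cos(3*s)/13 + C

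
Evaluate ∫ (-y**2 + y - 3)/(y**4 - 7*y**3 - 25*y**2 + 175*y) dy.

Factor the denominator: y*(y - 7)*(y - 5)*(y + 5).
Partial-fraction decomposition: 11/(200*(y + 5)) + 23/(100*(y - 5)) - 15/(56*(y - 7)) - 3/(175*y).
Integrate each term: A/(y−a) contributes A·log|y−a|.

-3*log(y)/175 - 15*log(y - 7)/56 + 23*log(y - 5)/100 + 11*log(y + 5)/200 + C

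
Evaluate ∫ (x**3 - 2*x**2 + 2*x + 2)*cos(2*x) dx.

Use integration by parts with u = x**3 - 2*x**2 + 2*x + 2, dv = cos(2*x) dx, so v = sin(2*x)/2.
Apply parts 3 times (tabular method): alternate signs, differentiate u down to 0, integrate dv up.

x**3*sin(2*x)/2 - x**2*sin(2*x) + 3*x**2*cos(2*x)/4 + x*sin(2*x)/4 - x*cos(2*x) + 3*sin(2*x)/2 + cos(2*x)/8 + C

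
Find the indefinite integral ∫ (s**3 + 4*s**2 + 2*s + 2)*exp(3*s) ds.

Use integration by parts with u = s**3 + 4*s**2 + 2*s + 2, dv = exp(3*s) ds, so v = exp(3*s)/3.
Apply parts 3 times (tabular method): alternate signs, differentiate u down to 0, integrate dv up.

(s**3 + 3*s**2 + 2)*exp(3*s)/3 + C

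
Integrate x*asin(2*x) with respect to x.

Use integration by parts with u = arcsin(2*x), dv = x dx.
Then du = 2/sqrt(-4*x**2 + 1) dx.

x**2*asin(2*x)/2 + x*sqrt(-4*x**2 + 1)/8 - asin(2*x)/16 + C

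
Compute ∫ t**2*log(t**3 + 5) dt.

Let u = t**3 + 5, so du = (3*t**2) dt.
The integral becomes (1/3)·∫ log(u) du; integrate by parts with u′=log(u), dv′=du.

t**3*log(t**3 + 5)/3 - t**3/3 + 5*log(t**3 + 5)/3 + C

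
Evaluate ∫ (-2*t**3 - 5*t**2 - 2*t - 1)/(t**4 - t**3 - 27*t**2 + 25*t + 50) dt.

Factor the denominator: (t - 5)*(t - 2)*(t + 1)*(t + 5).
Partial-fraction decomposition: -67/(140*(t + 5)) - 1/(36*(t + 1)) + 41/(63*(t - 2)) - 193/(90*(t - 5)).
Integrate each term: A/(t−a) contributes A·log|t−a|.

-193*log(t - 5)/90 + 41*log(t - 2)/63 - log(t + 1)/36 - 67*log(t + 5)/140 + C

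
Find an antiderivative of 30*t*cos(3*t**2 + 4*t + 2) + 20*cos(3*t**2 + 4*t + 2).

Let u = 3*t**2 + 4*t + 2, so du = (6*t + 4) dt.
Rewriting, the integral becomes 5·∫ cos(u) du = 5·sin(u).
Substituting back, u = 3*t**2 + 4*t + 2.

5*sin(3*t**2 + 4*t + 2) + C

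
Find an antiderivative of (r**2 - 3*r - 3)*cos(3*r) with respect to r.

Use integration by parts with u = r**2 - 3*r - 3, dv = cos(3*r) dr, so v = sin(3*r)/3.
Apply parts 2 times (tabular method): alternate signs, differentiate u down to 0, integrate dv up.

r**2*sin(3*r)/3 - r*sin(3*r) + 2*r*cos(3*r)/9 - 29*sin(3*r)/27 - cos(3*r)/3 + C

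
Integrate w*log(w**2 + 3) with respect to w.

Let u = w**2 + 3, so du = (2*w) dw.
The integral becomes (1/2)·∫ log(u) du; integrate by parts with u′=log(u), dv′=du.

w**2*log(w**2 + 3)/2 - w**2/2 + 3*log(w**2 + 3)/2 + C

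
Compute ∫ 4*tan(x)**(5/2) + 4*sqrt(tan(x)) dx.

Let u = tan(x), so du = (tan(x)**2 + 1) dx.
Rewriting, the integral becomes 4·∫ √u du = 4·(2/3)u^(3/2).
Substituting back, u = tan(x).

8*tan(x)**(3/2)/3 + C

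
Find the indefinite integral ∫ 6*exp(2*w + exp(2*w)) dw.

3*exp(exp(2*w)) + C

Let u = exp(2*w), so du = (2*exp(2*w)) dw.
Rewriting, the integral becomes 3·∫ e^u du = 3·e^u.
Substituting back, u = exp(2*w).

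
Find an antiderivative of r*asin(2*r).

r**2*asin(2*r)/2 + r*sqrt(-4*r**2 + 1)/8 - asin(2*r)/16 + C

Use integration by parts with u = arcsin(2*r), dv = r dr.
Then du = 2/sqrt(-4*r**2 + 1) dr.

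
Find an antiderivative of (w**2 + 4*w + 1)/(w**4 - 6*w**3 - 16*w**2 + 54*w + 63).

39*log(w - 7)/160 - 11*log(w - 3)/48 - log(w + 1)/32 + log(w + 3)/60 + C

Factor the denominator: (w - 7)*(w - 3)*(w + 1)*(w + 3).
Partial-fraction decomposition: 1/(60*(w + 3)) - 1/(32*(w + 1)) - 11/(48*(w - 3)) + 39/(160*(w - 7)).
Integrate each term: A/(w−a) contributes A·log|w−a|.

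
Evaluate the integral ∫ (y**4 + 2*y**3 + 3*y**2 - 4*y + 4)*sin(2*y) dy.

-y**4*cos(2*y)/2 + y**3*sin(2*y) - y**3*cos(2*y) + 3*y**2*sin(2*y)/2 + 7*y*cos(2*y)/2 - 7*sin(2*y)/4 - 2*cos(2*y) + C

Use integration by parts with u = y**4 + 2*y**3 + 3*y**2 - 4*y + 4, dv = sin(2*y) dy, so v = -cos(2*y)/2.
Apply parts 4 times (tabular method): alternate signs, differentiate u down to 0, integrate dv up.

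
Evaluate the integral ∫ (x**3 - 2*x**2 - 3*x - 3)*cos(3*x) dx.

Use integration by parts with u = x**3 - 2*x**2 - 3*x - 3, dv = cos(3*x) dx, so v = sin(3*x)/3.
Apply parts 3 times (tabular method): alternate signs, differentiate u down to 0, integrate dv up.

x**3*sin(3*x)/3 - 2*x**2*sin(3*x)/3 + x**2*cos(3*x)/3 - 11*x*sin(3*x)/9 - 4*x*cos(3*x)/9 - 23*sin(3*x)/27 - 11*cos(3*x)/27 + C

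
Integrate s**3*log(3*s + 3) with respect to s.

s**4*log(3*s + 3)/4 - s**4/16 + s**3/12 - s**2/8 + s/4 - log(s + 1)/4 + C

Use integration by parts with u = log(3*s + 3), dv = s**3 ds.
Then du = 3/(3*s + 3) ds and v = s**4/4.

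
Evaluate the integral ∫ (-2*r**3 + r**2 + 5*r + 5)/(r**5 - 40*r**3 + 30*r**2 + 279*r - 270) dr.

-195*log(r - 5)/704 + 25*log(r - 3)/216 + 9*log(r - 1)/224 - 53*log(r + 3)/576 + 443*log(r + 6)/2079 + C

Factor the denominator: (r - 5)*(r - 3)*(r - 1)*(r + 3)*(r + 6).
Partial-fraction decomposition: 443/(2079*(r + 6)) - 53/(576*(r + 3)) + 9/(224*(r - 1)) + 25/(216*(r - 3)) - 195/(704*(r - 5)).
Integrate each term: A/(r−a) contributes A·log|r−a|.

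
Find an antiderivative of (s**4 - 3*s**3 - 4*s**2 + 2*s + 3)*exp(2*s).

(4*s**4 - 20*s**3 + 14*s**2 - 6*s + 15)*exp(2*s)/8 + C

Use integration by parts with u = s**4 - 3*s**3 - 4*s**2 + 2*s + 3, dv = exp(2*s) ds, so v = exp(2*s)/2.
Apply parts 4 times (tabular method): alternate signs, differentiate u down to 0, integrate dv up.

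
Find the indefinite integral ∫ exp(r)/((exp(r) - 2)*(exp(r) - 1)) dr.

log(exp(r) - 2) - log(exp(r) - 1) + C

Let u = e^r, du = e^r dr.
The integral becomes ∫ du/((u-2)(u-1)); decompose into partial fractions.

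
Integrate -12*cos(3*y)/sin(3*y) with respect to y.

Let u = sin(3*y), so du = (3*cos(3*y)) dy.
Rewriting, the integral becomes -4·∫ 1/u du = -4·log(u).
Substituting back, u = sin(3*y).

-4*log(sin(3*y)) + C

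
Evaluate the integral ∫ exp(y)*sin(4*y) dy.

exp(y)*sin(4*y)/17 - 4*exp(y)*cos(4*y)/17 + C

Let I denote the integral. Integrate by parts with u = sin(4*y), dv = exp(y) dy, so v = exp(y): I = exp(y)*sin(4*y) − 4·∫ exp(y)*cos(4*y) dy.
Apply parts again with u = cos(4*y), dv = exp(y) dy: ∫ exp(y)*cos(4*y) dy = exp(y)*cos(4*y) + 4·I. Substituting back brings back I: I = exp(y)*sin(4*y) - 4*exp(y)*cos(4*y) − 16·I.
Solving for I: (1 + 16)·I equals the remaining terms, so I = (1/17)·(exp(y)*sin(4*y) - 4*exp(y)*cos(4*y)).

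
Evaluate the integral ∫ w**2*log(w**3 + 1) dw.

w**3*log(w**3 + 1)/3 - w**3/3 + log(w**3 + 1)/3 + C

Let u = w**3 + 1, so du = (3*w**2) dw.
The integral becomes (1/3)·∫ log(u) du; integrate by parts with u′=log(u), dv′=du.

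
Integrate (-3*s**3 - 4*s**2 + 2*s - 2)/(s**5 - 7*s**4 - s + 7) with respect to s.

-1213*log(s - 7)/2400 + 7*log(s - 1)/24 - 5*log(s + 1)/32 + 37*log(s**2 + 1)/200 + 9*atan(s)/100 + C

Factor the denominator: (s - 7)*(s - 1)*(s + 1)*(s**2 + 1).
Partial-fraction decomposition: (37*s + 9)/(100*(s**2 + 1)) - 5/(32*(s + 1)) + 7/(24*(s - 1)) - 1213/(2400*(s - 7)).
Integrate each term; A/(s−a) gives A·log|s−a|; the (Bs+D)/(s²+p²) term gives a log and an atan.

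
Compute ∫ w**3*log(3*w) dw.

w**4*(log(w) + log(3))/4 - w**4/16 + C

Use integration by parts with u = log(3*w), dv = w**3 dw.
Then du = 1/w dw and v = w**4/4.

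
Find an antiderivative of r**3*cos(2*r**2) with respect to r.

r**2*sin(2*r**2)/4 + cos(2*r**2)/8 + C

Let u = r², du = 2r dr; rewrite as (1/2)∫ u^1·cos(2u) du.
Now integrate by parts 1 time.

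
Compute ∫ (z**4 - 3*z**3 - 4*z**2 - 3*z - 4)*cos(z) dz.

Use integration by parts with u = z**4 - 3*z**3 - 4*z**2 - 3*z - 4, dv = cos(z) dz, so v = sin(z).
Apply parts 4 times (tabular method): alternate signs, differentiate u down to 0, integrate dv up.

z**4*sin(z) - 3*z**3*sin(z) + 4*z**3*cos(z) - 16*z**2*sin(z) - 9*z**2*cos(z) + 15*z*sin(z) - 32*z*cos(z) + 28*sin(z) + 15*cos(z) + C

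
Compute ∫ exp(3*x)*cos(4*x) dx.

Let I denote the integral. Integrate by parts with u = cos(4*x), dv = exp(3*x) dx, so v = exp(3*x)/3: I = exp(3*x)*cos(4*x)/3 + (4/3)·∫ exp(3*x)*sin(4*x) dx.
Apply parts again with u = sin(4*x), dv = exp(3*x) dx: ∫ exp(3*x)*sin(4*x) dx = exp(3*x)*sin(4*x)/3 − (4/3)·I. Substituting back brings back I: I = 4*exp(3*x)*sin(4*x)/9 + exp(3*x)*cos(4*x)/3 − (16/9)·I.
Solving for I: (1 + 16/9)·I equals the remaining terms, so I = (9/25)·(4*exp(3*x)*sin(4*x)/9 + exp(3*x)*cos(4*x)/3).

4*exp(3*x)*sin(4*x)/25 + 3*exp(3*x)*cos(4*x)/25 + C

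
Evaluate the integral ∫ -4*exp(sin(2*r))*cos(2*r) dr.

Let u = sin(2*r), so du = (2*cos(2*r)) dr.
Rewriting, the integral becomes -2·∫ e^u du = -2·e^u.
Substituting back, u = sin(2*r).

-2*exp(sin(2*r)) + C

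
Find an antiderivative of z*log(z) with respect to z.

Use integration by parts with u = log(z), dv = z dz.
Then du = 1/z dz and v = z**2/2.

z**2*log(z)/2 - z**2/4 + C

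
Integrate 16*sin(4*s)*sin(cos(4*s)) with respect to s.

Let u = cos(4*s), so du = (-4*sin(4*s)) ds.
Rewriting, the integral becomes -4·∫ sin(u) du = -4·-cos(u).
Substituting back, u = cos(4*s).

4*cos(cos(4*s)) + C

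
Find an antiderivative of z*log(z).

z**2*log(z)/2 - z**2/4 + C

Use integration by parts with u = log(z), dv = z dz.
Then du = 1/z dz and v = z**2/2.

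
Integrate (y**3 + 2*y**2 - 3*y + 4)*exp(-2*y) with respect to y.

Use integration by parts with u = y**3 + 2*y**2 - 3*y + 4, dv = exp(-2*y) dy, so v = -exp(-2*y)/2.
Apply parts 3 times (tabular method): alternate signs, differentiate u down to 0, integrate dv up.

(-4*y**3 - 14*y**2 - 2*y - 17)*exp(-2*y)/8 + C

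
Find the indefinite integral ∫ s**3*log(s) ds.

Use integration by parts with u = log(s), dv = s**3 ds.
Then du = 1/s ds and v = s**4/4.

s**4*log(s)/4 - s**4/16 + C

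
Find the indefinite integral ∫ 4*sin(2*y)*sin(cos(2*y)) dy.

2*cos(cos(2*y)) + C

Let u = cos(2*y), so du = (-2*sin(2*y)) dy.
Rewriting, the integral becomes -2·∫ sin(u) du = -2·-cos(u).
Substituting back, u = cos(2*y).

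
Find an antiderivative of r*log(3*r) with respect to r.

r**2*(log(r) + log(3))/2 - r**2/4 + C

Use integration by parts with u = log(3*r), dv = r dr.
Then du = 1/r dr and v = r**2/2.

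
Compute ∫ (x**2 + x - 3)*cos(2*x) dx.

Use integration by parts with u = x**2 + x - 3, dv = cos(2*x) dx, so v = sin(2*x)/2.
Apply parts 2 times (tabular method): alternate signs, differentiate u down to 0, integrate dv up.

x**2*sin(2*x)/2 + x*sin(2*x)/2 + x*cos(2*x)/2 - 7*sin(2*x)/4 + cos(2*x)/4 + C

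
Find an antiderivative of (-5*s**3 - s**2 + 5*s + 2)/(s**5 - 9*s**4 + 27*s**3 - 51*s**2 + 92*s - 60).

-623*log(s - 5)/232 + 127*log(s - 3)/52 + log(s - 1)/40 + 411*log(s**2 + 4)/3770 + 1013*atan(s/2)/1885 + C

Factor the denominator: (s - 5)*(s - 3)*(s - 1)*(s**2 + 4).
Partial-fraction decomposition: (411*s + 2026)/(1885*(s**2 + 4)) + 1/(40*(s - 1)) + 127/(52*(s - 3)) - 623/(232*(s - 5)).
Integrate each term; A/(s−a) gives A·log|s−a|; the (Bs+D)/(s²+p²) term gives a log and an atan.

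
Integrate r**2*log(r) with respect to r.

Use integration by parts with u = log(r), dv = r**2 dr.
Then du = 1/r dr and v = r**3/3.

r**3*log(r)/3 - r**3/9 + C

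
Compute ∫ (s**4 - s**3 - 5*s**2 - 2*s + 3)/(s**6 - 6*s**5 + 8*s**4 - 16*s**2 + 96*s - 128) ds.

107*log(s - 4)/480 - 5*log(s - 2)/256 - 11*log(s + 2)/768 - 121*log(s**2 + 4)/1280 - 27*atan(s/2)/640 - 13/(64*s - 128) + C

Factor the denominator: (s - 4)*(s - 2)**2*(s + 2)*(s**2 + 4).
Partial-fraction decomposition: -(121*s + 54)/(640*(s**2 + 4)) - 11/(768*(s + 2)) - 5/(256*(s - 2)) + 13/(64*(s - 2)**2) + 107/(480*(s - 4)).
Integrate each term; A/(s−a) gives A·log|s−a|; the (Bs+D)/(s²+p²) term gives a log and an atan.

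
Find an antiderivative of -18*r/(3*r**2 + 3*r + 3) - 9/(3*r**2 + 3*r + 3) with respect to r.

Let u = 3*r**2 + 3*r + 3, so du = (6*r + 3) dr.
Rewriting, the integral becomes -3·∫ 1/u du = -3·log(u).
Substituting back, u = 3*r**2 + 3*r + 3.

-3*log(3*r**2 + 3*r + 3) + C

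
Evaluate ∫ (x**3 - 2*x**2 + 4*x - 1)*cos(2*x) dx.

x**3*sin(2*x)/2 - x**2*sin(2*x) + 3*x**2*cos(2*x)/4 + 5*x*sin(2*x)/4 - x*cos(2*x) + 5*cos(2*x)/8 + C

Use integration by parts with u = x**3 - 2*x**2 + 4*x - 1, dv = cos(2*x) dx, so v = sin(2*x)/2.
Apply parts 3 times (tabular method): alternate signs, differentiate u down to 0, integrate dv up.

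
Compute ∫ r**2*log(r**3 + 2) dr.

Let u = r**3 + 2, so du = (3*r**2) dr.
The integral becomes (1/3)·∫ log(u) du; integrate by parts with u′=log(u), dv′=du.

r**3*log(r**3 + 2)/3 - r**3/3 + 2*log(r**3 + 2)/3 + C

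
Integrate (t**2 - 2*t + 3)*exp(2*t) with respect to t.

Use integration by parts with u = t**2 - 2*t + 3, dv = exp(2*t) dt, so v = exp(2*t)/2.
Apply parts 2 times (tabular method): alternate signs, differentiate u down to 0, integrate dv up.

(2*t**2 - 6*t + 9)*exp(2*t)/4 + C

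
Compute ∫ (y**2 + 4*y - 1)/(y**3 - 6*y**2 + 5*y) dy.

Factor the denominator: y*(y - 5)*(y - 1).
Partial-fraction decomposition: -1/(y - 1) + 11/(5*(y - 5)) - 1/(5*y).
Integrate each term: A/(y−a) contributes A·log|y−a|.

-log(y)/5 + 11*log(y - 5)/5 - log(y - 1) + C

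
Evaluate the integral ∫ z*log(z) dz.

Use integration by parts with u = log(z), dv = z dz.
Then du = 1/z dz and v = z**2/2.

z**2*log(z)/2 - z**2/4 + C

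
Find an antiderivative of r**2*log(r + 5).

Use integration by parts with u = log(r + 5), dv = r**2 dr.
Then du = 1/(r + 5) dr and v = r**3/3.

r**3*log(r + 5)/3 - r**3/9 + 5*r**2/6 - 25*r/3 + 125*log(r + 5)/3 + C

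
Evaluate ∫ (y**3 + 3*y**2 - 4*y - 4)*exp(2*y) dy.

Use integration by parts with u = y**3 + 3*y**2 - 4*y - 4, dv = exp(2*y) dy, so v = exp(2*y)/2.
Apply parts 3 times (tabular method): alternate signs, differentiate u down to 0, integrate dv up.

(4*y**3 + 6*y**2 - 22*y - 5)*exp(2*y)/8 + C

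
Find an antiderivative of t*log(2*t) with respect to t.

Use integration by parts with u = log(2*t), dv = t dt.
Then du = 1/t dt and v = t**2/2.

t**2*(log(t) + log(2))/2 - t**2/4 + C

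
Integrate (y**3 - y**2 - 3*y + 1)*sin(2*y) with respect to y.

Use integration by parts with u = y**3 - y**2 - 3*y + 1, dv = sin(2*y) dy, so v = -cos(2*y)/2.
Apply parts 3 times (tabular method): alternate signs, differentiate u down to 0, integrate dv up.

-y**3*cos(2*y)/2 + 3*y**2*sin(2*y)/4 + y**2*cos(2*y)/2 - y*sin(2*y)/2 + 9*y*cos(2*y)/4 - 9*sin(2*y)/8 - 3*cos(2*y)/4 + C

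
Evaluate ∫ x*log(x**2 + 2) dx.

Let u = x**2 + 2, so du = (2*x) dx.
The integral becomes (1/2)·∫ log(u) du; integrate by parts with u′=log(u), dv′=du.

x**2*log(x**2 + 2)/2 - x**2/2 + log(x**2 + 2) + C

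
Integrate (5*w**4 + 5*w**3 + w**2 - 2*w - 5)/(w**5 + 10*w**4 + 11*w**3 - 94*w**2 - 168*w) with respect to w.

5*log(w)/168 + 269*log(w - 3)/525 + 43*log(w + 2)/100 - 979*log(w + 4)/168 + 5174*log(w + 7)/525 + C

Factor the denominator: w*(w - 3)*(w + 2)*(w + 4)*(w + 7).
Partial-fraction decomposition: 5174/(525*(w + 7)) - 979/(168*(w + 4)) + 43/(100*(w + 2)) + 269/(525*(w - 3)) + 5/(168*w).
Integrate each term: A/(w−a) contributes A·log|w−a|.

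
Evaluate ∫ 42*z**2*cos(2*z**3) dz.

7*sin(2*z**3) + C

Let u = 2*z**3, so du = (6*z**2) dz.
Rewriting, the integral becomes 7·∫ cos(u) du = 7·sin(u).
Substituting back, u = 2*z**3.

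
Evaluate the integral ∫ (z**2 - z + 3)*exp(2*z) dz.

(z**2 - 2*z + 4)*exp(2*z)/2 + C

Use integration by parts with u = z**2 - z + 3, dv = exp(2*z) dz, so v = exp(2*z)/2.
Apply parts 2 times (tabular method): alternate signs, differentiate u down to 0, integrate dv up.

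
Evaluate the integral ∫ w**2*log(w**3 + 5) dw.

w**3*log(w**3 + 5)/3 - w**3/3 + 5*log(w**3 + 5)/3 + C

Let u = w**3 + 5, so du = (3*w**2) dw.
The integral becomes (1/3)·∫ log(u) du; integrate by parts with u′=log(u), dv′=du.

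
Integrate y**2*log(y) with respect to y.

Use integration by parts with u = log(y), dv = y**2 dy.
Then du = 1/y dy and v = y**3/3.

y**3*log(y)/3 - y**3/9 + C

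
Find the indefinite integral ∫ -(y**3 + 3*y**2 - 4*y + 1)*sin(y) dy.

y**3*cos(y) - 3*y**2*sin(y) + 3*y**2*cos(y) - 6*y*sin(y) - 10*y*cos(y) + 10*sin(y) - 5*cos(y) + C

Use integration by parts with u = y**3 + 3*y**2 - 4*y + 1, dv = -sin(y) dy, so v = cos(y).
Apply parts 3 times (tabular method): alternate signs, differentiate u down to 0, integrate dv up.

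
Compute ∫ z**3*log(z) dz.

Use integration by parts with u = log(z), dv = z**3 dz.
Then du = 1/z dz and v = z**4/4.

z**4*log(z)/4 - z**4/16 + C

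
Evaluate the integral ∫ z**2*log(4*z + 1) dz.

Use integration by parts with u = log(4*z + 1), dv = z**2 dz.
Then du = 4/(4*z + 1) dz and v = z**3/3.

z**3*log(4*z + 1)/3 - z**3/9 + z**2/24 - z/48 + log(4*z + 1)/192 + C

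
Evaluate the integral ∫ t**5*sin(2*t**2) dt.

-t**4*cos(2*t**2)/4 + t**2*sin(2*t**2)/4 + cos(2*t**2)/8 + C

Let u = t², du = 2t dt; rewrite as (1/2)∫ u^2·sin(2u) du.
Now integrate by parts 2 times.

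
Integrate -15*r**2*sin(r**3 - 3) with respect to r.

5*cos(r**3 - 3) + C

Let u = r**3 - 3, so du = (3*r**2) dr.
Rewriting, the integral becomes -5·∫ sin(u) du = -5·-cos(u).
Substituting back, u = r**3 - 3.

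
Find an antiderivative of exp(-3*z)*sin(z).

Let I denote the integral. Integrate by parts with u = sin(z), dv = exp(-3*z) dz, so v = -exp(-3*z)/3: I = -exp(-3*z)*sin(z)/3 + (1/3)·∫ exp(-3*z)*cos(z) dz.
Apply parts again with u = cos(z), dv = exp(-3*z) dz: ∫ exp(-3*z)*cos(z) dz = -exp(-3*z)*cos(z)/3 − (1/3)·I. Substituting back brings back I: I = -exp(-3*z)*sin(z)/3 - exp(-3*z)*cos(z)/9 − (1/9)·I.
Solving for I: (1 + 1/9)·I equals the remaining terms, so I = (9/10)·(-exp(-3*z)*sin(z)/3 - exp(-3*z)*cos(z)/9).

-3*exp(-3*z)*sin(z)/10 - exp(-3*z)*cos(z)/10 + C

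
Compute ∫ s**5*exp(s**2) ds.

(s**4 - 2*s**2 + 2)*exp(s**2)/2 + C

Let u = s², du = 2s ds; rewrite as (1/2)∫ u^2·exp(1u) du.
Now integrate by parts 2 times.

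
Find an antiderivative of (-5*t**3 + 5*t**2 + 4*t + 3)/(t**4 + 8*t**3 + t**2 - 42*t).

Factor the denominator: t*(t - 2)*(t + 3)*(t + 7).
Partial-fraction decomposition: -215/(28*(t + 7)) + 57/(20*(t + 3)) - 1/(10*(t - 2)) - 1/(14*t).
Integrate each term: A/(t−a) contributes A·log|t−a|.

-log(t)/14 - log(t - 2)/10 + 57*log(t + 3)/20 - 215*log(t + 7)/28 + C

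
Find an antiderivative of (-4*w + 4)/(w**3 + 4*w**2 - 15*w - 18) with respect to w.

-2*log(w - 3)/9 - 2*log(w + 1)/5 + 28*log(w + 6)/45 + C

Factor the denominator: (w - 3)*(w + 1)*(w + 6).
Partial-fraction decomposition: 28/(45*(w + 6)) - 2/(5*(w + 1)) - 2/(9*(w - 3)).
Integrate each term: A/(w−a) contributes A·log|w−a|.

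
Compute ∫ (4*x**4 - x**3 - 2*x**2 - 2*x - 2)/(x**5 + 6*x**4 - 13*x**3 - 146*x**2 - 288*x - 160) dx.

257*log(x - 5)/378 - log(x + 1)/18 + 33*log(x + 2)/14 + 55*log(x + 4)/54 + 59/(3*x + 12) + C

Factor the denominator: (x - 5)*(x + 1)*(x + 2)*(x + 4)**2.
Partial-fraction decomposition: 55/(54*(x + 4)) - 59/(3*(x + 4)**2) + 33/(14*(x + 2)) - 1/(18*(x + 1)) + 257/(378*(x - 5)).
Integrate each term; A/(x−a) gives A·log|x−a|; A/(x−a)² gives −A/(x−a).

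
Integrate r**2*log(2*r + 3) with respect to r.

Use integration by parts with u = log(2*r + 3), dv = r**2 dr.
Then du = 2/(2*r + 3) dr and v = r**3/3.

r**3*log(2*r + 3)/3 - r**3/9 + r**2/4 - 3*r/4 + 9*log(2*r + 3)/8 + C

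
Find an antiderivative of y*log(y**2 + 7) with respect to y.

Let u = y**2 + 7, so du = (2*y) dy.
The integral becomes (1/2)·∫ log(u) du; integrate by parts with u′=log(u), dv′=du.

y**2*log(y**2 + 7)/2 - y**2/2 + 7*log(y**2 + 7)/2 + C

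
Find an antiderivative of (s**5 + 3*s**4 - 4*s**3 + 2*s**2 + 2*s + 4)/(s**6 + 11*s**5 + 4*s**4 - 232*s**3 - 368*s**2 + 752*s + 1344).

79*log(s - 4)/396 - log(s - 2)/36 - 539*log(s + 2)/3600 - 37*log(s + 6)/16 + 8144*log(s + 7)/2475 - 7/(60*s + 120) + C

Factor the denominator: (s - 4)*(s - 2)*(s + 2)**2*(s + 6)*(s + 7).
Partial-fraction decomposition: 8144/(2475*(s + 7)) - 37/(16*(s + 6)) - 539/(3600*(s + 2)) + 7/(60*(s + 2)**2) - 1/(36*(s - 2)) + 79/(396*(s - 4)).
Integrate each term; A/(s−a) gives A·log|s−a|; A/(s−a)² gives −A/(s−a).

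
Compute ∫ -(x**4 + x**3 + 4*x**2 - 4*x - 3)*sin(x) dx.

Use integration by parts with u = x**4 + x**3 + 4*x**2 - 4*x - 3, dv = -sin(x) dx, so v = cos(x).
Apply parts 4 times (tabular method): alternate signs, differentiate u down to 0, integrate dv up.

x**4*cos(x) - 4*x**3*sin(x) + x**3*cos(x) - 3*x**2*sin(x) - 8*x**2*cos(x) + 16*x*sin(x) - 10*x*cos(x) + 10*sin(x) + 13*cos(x) + C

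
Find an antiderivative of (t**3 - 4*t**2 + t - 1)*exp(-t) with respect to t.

(-t**3 + t**2 + t + 2)*exp(-t) + C

Use integration by parts with u = t**3 - 4*t**2 + t - 1, dv = exp(-t) dt, so v = -exp(-t).
Apply parts 3 times (tabular method): alternate signs, differentiate u down to 0, integrate dv up.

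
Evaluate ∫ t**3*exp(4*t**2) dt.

Let u = t², du = 2t dt; rewrite as (1/2)∫ u^1·exp(4u) du.
Now integrate by parts 1 time.

(4*t**2 - 1)*exp(4*t**2)/32 + C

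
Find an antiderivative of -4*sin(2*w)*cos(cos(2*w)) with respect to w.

Let u = cos(2*w), so du = (-2*sin(2*w)) dw.
Rewriting, the integral becomes 2·∫ cos(u) du = 2·sin(u).
Substituting back, u = cos(2*w).

2*sin(cos(2*w)) + C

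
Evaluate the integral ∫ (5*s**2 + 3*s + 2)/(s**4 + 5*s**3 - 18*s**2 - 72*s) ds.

Factor the denominator: s*(s - 4)*(s + 3)*(s + 6).
Partial-fraction decomposition: -41/(45*(s + 6)) + 38/(63*(s + 3)) + 47/(140*(s - 4)) - 1/(36*s).
Integrate each term: A/(s−a) contributes A·log|s−a|.

-log(s)/36 + 47*log(s - 4)/140 + 38*log(s + 3)/63 - 41*log(s + 6)/45 + C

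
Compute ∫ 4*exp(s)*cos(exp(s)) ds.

4*sin(exp(s)) + C

Let u = exp(s), so du = (exp(s)) ds.
Rewriting, the integral becomes 4·∫ cos(u) du = 4·sin(u).
Substituting back, u = exp(s).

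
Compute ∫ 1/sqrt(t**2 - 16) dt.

Substitute t = 4·sec(θ), so dt = 4·sec(θ)*tan(θ) dθ and the radical becomes sqrt(t**2 - 16) = 4·tan(θ) by the Pythagorean identity.
Integrate the resulting trig expression in θ, then back-substitute sec(θ) = t/4, tan(θ) = sqrt(t**2 - 16)/4 (absorbing any constant into C).

log(t + sqrt(t**2 - 16)) + C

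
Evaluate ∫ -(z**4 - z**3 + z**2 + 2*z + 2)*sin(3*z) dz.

z**4*cos(3*z)/3 - 4*z**3*sin(3*z)/9 - z**3*cos(3*z)/3 + z**2*sin(3*z)/3 - z**2*cos(3*z)/9 + 2*z*sin(3*z)/27 + 8*z*cos(3*z)/9 - 8*sin(3*z)/27 + 56*cos(3*z)/81 + C

Use integration by parts with u = z**4 - z**3 + z**2 + 2*z + 2, dv = -sin(3*z) dz, so v = cos(3*z)/3.
Apply parts 4 times (tabular method): alternate signs, differentiate u down to 0, integrate dv up.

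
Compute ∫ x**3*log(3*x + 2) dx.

Use integration by parts with u = log(3*x + 2), dv = x**3 dx.
Then du = 3/(3*x + 2) dx and v = x**4/4.

x**4*log(3*x + 2)/4 - x**4/16 + x**3/18 - x**2/18 + 2*x/27 - 4*log(3*x + 2)/81 + C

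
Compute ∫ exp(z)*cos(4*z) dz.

Let I denote the integral. Integrate by parts with u = cos(4*z), dv = exp(z) dz, so v = exp(z): I = exp(z)*cos(4*z) + 4·∫ exp(z)*sin(4*z) dz.
Apply parts again with u = sin(4*z), dv = exp(z) dz: ∫ exp(z)*sin(4*z) dz = exp(z)*sin(4*z) − 4·I. Substituting back brings back I: I = 4*exp(z)*sin(4*z) + exp(z)*cos(4*z) − 16·I.
Solving for I: (1 + 16)·I equals the remaining terms, so I = (1/17)·(4*exp(z)*sin(4*z) + exp(z)*cos(4*z)).

4*exp(z)*sin(4*z)/17 + exp(z)*cos(4*z)/17 + C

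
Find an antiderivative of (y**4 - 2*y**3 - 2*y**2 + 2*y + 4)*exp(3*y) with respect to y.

Use integration by parts with u = y**4 - 2*y**3 - 2*y**2 + 2*y + 4, dv = exp(3*y) dy, so v = exp(3*y)/3.
Apply parts 4 times (tabular method): alternate signs, differentiate u down to 0, integrate dv up.

(27*y**4 - 90*y**3 + 36*y**2 + 30*y + 98)*exp(3*y)/81 + C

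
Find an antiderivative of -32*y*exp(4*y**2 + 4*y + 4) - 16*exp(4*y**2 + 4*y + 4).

Let u = 4*y**2 + 4*y + 4, so du = (8*y + 4) dy.
Rewriting, the integral becomes -4·∫ e^u du = -4·e^u.
Substituting back, u = 4*y**2 + 4*y + 4.

-4*exp(4*y**2 + 4*y + 4) + C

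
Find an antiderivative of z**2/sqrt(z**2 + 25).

z*sqrt(z**2 + 25)/2 - 25*log(z + sqrt(z**2 + 25))/2 + C

Substitute z = 5·tan(θ), so dz = 5·sec(θ)^2 dθ and the radical becomes sqrt(z**2 + 25) = 5·sec(θ) by the Pythagorean identity.
Integrate the resulting trig expression in θ, then back-substitute tan(θ) = z/5, sec(θ) = sqrt(z**2 + 25)/5 (absorbing any constant into C).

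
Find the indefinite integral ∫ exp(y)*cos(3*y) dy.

3*exp(y)*sin(3*y)/10 + exp(y)*cos(3*y)/10 + C

Let I denote the integral. Integrate by parts with u = cos(3*y), dv = exp(y) dy, so v = exp(y): I = exp(y)*cos(3*y) + 3·∫ exp(y)*sin(3*y) dy.
Apply parts again with u = sin(3*y), dv = exp(y) dy: ∫ exp(y)*sin(3*y) dy = exp(y)*sin(3*y) − 3·I. Substituting back brings back I: I = 3*exp(y)*sin(3*y) + exp(y)*cos(3*y) − 9·I.
Solving for I: (1 + 9)·I equals the remaining terms, so I = (1/10)·(3*exp(y)*sin(3*y) + exp(y)*cos(3*y)).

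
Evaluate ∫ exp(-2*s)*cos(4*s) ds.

Let I denote the integral. Integrate by parts with u = cos(4*s), dv = exp(-2*s) ds, so v = -exp(-2*s)/2: I = -exp(-2*s)*cos(4*s)/2 − 2·∫ exp(-2*s)*sin(4*s) ds.
Apply parts again with u = sin(4*s), dv = exp(-2*s) ds: ∫ exp(-2*s)*sin(4*s) ds = -exp(-2*s)*sin(4*s)/2 + 2·I. Substituting back brings back I: I = exp(-2*s)*sin(4*s) - exp(-2*s)*cos(4*s)/2 − 4·I.
Solving for I: (1 + 4)·I equals the remaining terms, so I = (1/5)·(exp(-2*s)*sin(4*s) - exp(-2*s)*cos(4*s)/2).

exp(-2*s)*sin(4*s)/5 - exp(-2*s)*cos(4*s)/10 + C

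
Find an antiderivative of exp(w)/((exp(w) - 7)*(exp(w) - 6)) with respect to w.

log(exp(w) - 7) - log(exp(w) - 6) + C

Let u = e^w, du = e^w dw.
The integral becomes ∫ du/((u-6)(u-7)); decompose into partial fractions.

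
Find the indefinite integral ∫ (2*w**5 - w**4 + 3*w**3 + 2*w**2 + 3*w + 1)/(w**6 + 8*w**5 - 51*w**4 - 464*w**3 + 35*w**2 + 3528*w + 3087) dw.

Factor the denominator: (w - 7)*(w - 3)*(w + 1)*(w + 3)*(w + 7)**2.
Partial-fraction decomposition: 284093/(235200*(w + 7)) - 6161/(560*(w + 7)**2) + 319/(960*(w + 3)) - 1/(384*(w + 1)) - 257/(4800*(w - 3)) + 16181/(31360*(w - 7)).
Integrate each term; A/(w−a) gives A·log|w−a|; A/(w−a)² gives −A/(w−a).

16181*log(w - 7)/31360 - 257*log(w - 3)/4800 - log(w + 1)/384 + 319*log(w + 3)/960 + 284093*log(w + 7)/235200 + 6161/(560*w + 3920) + C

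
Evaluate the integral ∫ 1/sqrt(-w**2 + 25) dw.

Substitute w = 5·sin(θ), so dw = 5·cos(θ) dθ and the radical becomes sqrt(-w**2 + 25) = 5·cos(θ) by the Pythagorean identity.
Integrate the resulting trig expression in θ, then back-substitute θ = asin(w/5), sin(θ) = w/5, cos(θ) = sqrt(-w**2 + 25)/5 (absorbing any constant into C).

asin(w/5) + C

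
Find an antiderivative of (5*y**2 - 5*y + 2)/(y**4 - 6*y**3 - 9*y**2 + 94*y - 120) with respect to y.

17*log(y - 5)/9 - 16*log(y - 3)/7 + 2*log(y - 2)/3 - 17*log(y + 4)/63 + C

Factor the denominator: (y - 5)*(y - 3)*(y - 2)*(y + 4).
Partial-fraction decomposition: -17/(63*(y + 4)) + 2/(3*(y - 2)) - 16/(7*(y - 3)) + 17/(9*(y - 5)).
Integrate each term: A/(y−a) contributes A·log|y−a|.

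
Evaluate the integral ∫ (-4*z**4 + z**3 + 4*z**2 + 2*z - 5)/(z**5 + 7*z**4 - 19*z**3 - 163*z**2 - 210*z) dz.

Factor the denominator: z*(z - 5)*(z + 2)*(z + 3)*(z + 7).
Partial-fraction decomposition: -977/(168*(z + 7)) + 163/(48*(z + 3)) - 13/(14*(z + 2)) - 227/(336*(z - 5)) + 1/(42*z).
Integrate each term: A/(z−a) contributes A·log|z−a|.

log(z)/42 - 227*log(z - 5)/336 - 13*log(z + 2)/14 + 163*log(z + 3)/48 - 977*log(z + 7)/168 + C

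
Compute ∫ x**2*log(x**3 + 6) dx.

x**3*log(x**3 + 6)/3 - x**3/3 + 2*log(x**3 + 6) + C

Let u = x**3 + 6, so du = (3*x**2) dx.
The integral becomes (1/3)·∫ log(u) du; integrate by parts with u′=log(u), dv′=du.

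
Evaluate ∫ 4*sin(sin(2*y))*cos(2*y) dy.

Let u = sin(2*y), so du = (2*cos(2*y)) dy.
Rewriting, the integral becomes 2·∫ sin(u) du = 2·-cos(u).
Substituting back, u = sin(2*y).

-2*cos(sin(2*y)) + C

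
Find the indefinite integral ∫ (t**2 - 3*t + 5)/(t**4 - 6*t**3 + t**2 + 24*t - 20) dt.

Factor the denominator: (t - 5)*(t - 2)*(t - 1)*(t + 2).
Partial-fraction decomposition: -5/(28*(t + 2)) + 1/(4*(t - 1)) - 1/(4*(t - 2)) + 5/(28*(t - 5)).
Integrate each term: A/(t−a) contributes A·log|t−a|.

5*log(t - 5)/28 - log(t - 2)/4 + log(t - 1)/4 - 5*log(t + 2)/28 + C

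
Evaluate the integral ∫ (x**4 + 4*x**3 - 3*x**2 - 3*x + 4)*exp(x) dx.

Use integration by parts with u = x**4 + 4*x**3 - 3*x**2 - 3*x + 4, dv = exp(x) dx, so v = exp(x).
Apply parts 4 times (tabular method): alternate signs, differentiate u down to 0, integrate dv up.

(x**4 - 3*x**2 + 3*x + 1)*exp(x) + C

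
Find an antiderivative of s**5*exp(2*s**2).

(2*s**4 - 2*s**2 + 1)*exp(2*s**2)/8 + C

Let u = s², du = 2s ds; rewrite as (1/2)∫ u^2·exp(2u) du.
Now integrate by parts 2 times.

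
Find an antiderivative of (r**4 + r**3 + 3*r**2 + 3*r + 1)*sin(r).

-r**4*cos(r) + 4*r**3*sin(r) - r**3*cos(r) + 3*r**2*sin(r) + 9*r**2*cos(r) - 18*r*sin(r) + 3*r*cos(r) - 3*sin(r) - 19*cos(r) + C

Use integration by parts with u = r**4 + r**3 + 3*r**2 + 3*r + 1, dv = sin(r) dr, so v = -cos(r).
Apply parts 4 times (tabular method): alternate signs, differentiate u down to 0, integrate dv up.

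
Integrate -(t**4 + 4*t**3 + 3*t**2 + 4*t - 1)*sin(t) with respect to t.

t**4*cos(t) - 4*t**3*sin(t) + 4*t**3*cos(t) - 12*t**2*sin(t) - 9*t**2*cos(t) + 18*t*sin(t) - 20*t*cos(t) + 20*sin(t) + 17*cos(t) + C

Use integration by parts with u = t**4 + 4*t**3 + 3*t**2 + 4*t - 1, dv = -sin(t) dt, so v = cos(t).
Apply parts 4 times (tabular method): alternate signs, differentiate u down to 0, integrate dv up.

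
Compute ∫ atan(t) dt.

Use integration by parts with u = arctan(t), dv = dt.
Then du = 1/(t**2 + 1) dt.

t*atan(t) - log(t**2 + 1)/2 + C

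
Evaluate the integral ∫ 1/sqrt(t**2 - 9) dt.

Substitute t = 3·sec(θ), so dt = 3·sec(θ)*tan(θ) dθ and the radical becomes sqrt(t**2 - 9) = 3·tan(θ) by the Pythagorean identity.
Integrate the resulting trig expression in θ, then back-substitute sec(θ) = t/3, tan(θ) = sqrt(t**2 - 9)/3 (absorbing any constant into C).

log(t + sqrt(t**2 - 9)) + C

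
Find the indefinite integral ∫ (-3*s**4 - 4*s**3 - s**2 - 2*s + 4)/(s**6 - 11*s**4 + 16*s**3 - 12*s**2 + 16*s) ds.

Factor the denominator: s*(s - 2)**2*(s + 4)*(s**2 + 1).
Partial-fraction decomposition: -2*(3*s - 29)/(425*(s**2 + 1)) + 43/(204*(s + 4)) - 67/(150*(s - 2)) - 7/(5*(s - 2)**2) + 1/(4*s).
Integrate each term; A/(s−a) gives A·log|s−a|; the (Bs+D)/(s²+p²) term gives a log and an atan.

log(s)/4 - 67*log(s - 2)/150 + 43*log(s + 4)/204 - 3*log(s**2 + 1)/425 + 58*atan(s)/425 + 7/(5*s - 10) + C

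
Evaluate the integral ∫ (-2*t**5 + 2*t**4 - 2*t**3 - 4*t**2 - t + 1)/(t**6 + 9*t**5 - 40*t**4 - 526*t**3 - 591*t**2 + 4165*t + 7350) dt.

-275*log(t - 7)/672 + 13*log(t - 3)/400 + 11*log(t + 2)/225 + 3521*log(t + 5)/288 - 19457*log(t + 7)/1400 + 319/(24*t + 120) + C

Factor the denominator: (t - 7)*(t - 3)*(t + 2)*(t + 5)**2*(t + 7).
Partial-fraction decomposition: -19457/(1400*(t + 7)) + 3521/(288*(t + 5)) - 319/(24*(t + 5)**2) + 11/(225*(t + 2)) + 13/(400*(t - 3)) - 275/(672*(t - 7)).
Integrate each term; A/(t−a) gives A·log|t−a|; A/(t−a)² gives −A/(t−a).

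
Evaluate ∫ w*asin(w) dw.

Use integration by parts with u = arcsin(w), dv = w dw.
Then du = 1/sqrt(-w**2 + 1) dw.

w**2*asin(w)/2 + w*sqrt(-w**2 + 1)/4 - asin(w)/4 + C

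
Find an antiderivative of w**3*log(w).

w**4*log(w)/4 - w**4/16 + C

Use integration by parts with u = log(w), dv = w**3 dw.
Then du = 1/w dw and v = w**4/4.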